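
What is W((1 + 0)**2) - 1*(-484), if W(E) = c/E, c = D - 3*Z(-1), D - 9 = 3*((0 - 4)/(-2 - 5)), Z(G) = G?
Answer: 3484/7 ≈ 497.71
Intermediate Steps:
D = 75/7 (D = 9 + 3*((0 - 4)/(-2 - 5)) = 9 + 3*(-4/(-7)) = 9 + 3*(-4*(-1/7)) = 9 + 3*(4/7) = 9 + 12/7 = 75/7 ≈ 10.714)
c = 96/7 (c = 75/7 - 3*(-1) = 75/7 + 3 = 96/7 ≈ 13.714)
W(E) = 96/(7*E)
W((1 + 0)**2) - 1*(-484) = 96/(7*((1 + 0)**2)) - 1*(-484) = 96/(7*(1**2)) + 484 = (96/7)/1 + 484 = (96/7)*1 + 484 = 96/7 + 484 = 3484/7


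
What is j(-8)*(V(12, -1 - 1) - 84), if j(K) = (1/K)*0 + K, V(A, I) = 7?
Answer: 616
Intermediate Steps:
j(K) = K (j(K) = 0/K + K = 0 + K = K)
j(-8)*(V(12, -1 - 1) - 84) = -8*(7 - 84) = -8*(-77) = 616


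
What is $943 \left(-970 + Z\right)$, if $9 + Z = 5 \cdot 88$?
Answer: $-508277$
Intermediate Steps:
$Z = 431$ ($Z = -9 + 5 \cdot 88 = -9 + 440 = 431$)
$943 \left(-970 + Z\right) = 943 \left(-970 + 431\right) = 943 \left(-539\right) = -508277$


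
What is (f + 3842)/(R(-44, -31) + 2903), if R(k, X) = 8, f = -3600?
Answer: 242/2911 ≈ 0.083133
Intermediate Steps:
(f + 3842)/(R(-44, -31) + 2903) = (-3600 + 3842)/(8 + 2903) = 242/2911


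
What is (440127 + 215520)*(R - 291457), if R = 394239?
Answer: 67388709954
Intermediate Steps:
(440127 + 215520)*(R - 291457) = (440127 + 215520)*(394239 - 291457) = 655647*102782 = 67388709954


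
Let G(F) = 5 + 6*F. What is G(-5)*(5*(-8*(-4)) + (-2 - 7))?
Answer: -3775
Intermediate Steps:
G(-5)*(5*(-8*(-4)) + (-2 - 7)) = (5 + 6*(-5))*(5*(-8*(-4)) + (-2 - 7)) = (5 - 30)*(5*32 - 9) = -25*(160 - 9) = -25*151 = -3775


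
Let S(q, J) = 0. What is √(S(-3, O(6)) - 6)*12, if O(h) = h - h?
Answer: 12*I*√6 ≈ 29.394*I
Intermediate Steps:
O(h) = 0
√(S(-3, O(6)) - 6)*12 = √(0 - 6)*12 = √(-6)*12 = (I*√6)*12 = 12*I*√6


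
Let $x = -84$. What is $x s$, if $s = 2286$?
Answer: $-192024$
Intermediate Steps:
$x s = \left(-84\right) 2286 = -192024$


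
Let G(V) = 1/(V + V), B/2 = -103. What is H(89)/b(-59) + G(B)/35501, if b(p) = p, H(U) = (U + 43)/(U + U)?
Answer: -965348443/76803289412 ≈ -0.012569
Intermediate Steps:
H(U) = (43 + U)/(2*U) (H(U) = (43 + U)/((2*U)) = (43 + U)*(1/(2*U)) = (43 + U)/(2*U))
B = -206 (B = 2*(-103) = -206)
G(V) = 1/(2*V)
H(89)/b(-59) + G(B)/35501 = ((1/2)*(43 + 89)/89)/(-59) + ((1/2)/(-206))/35501 = ((1/2)*(1/89)*132)*(-1/59) + ((1/2)*(-1/206))*(1/35501) = (66/89)*(-1/59) - 1/412*1/35501 = -66/5251 - 1/14626412 = -965348443/76803289412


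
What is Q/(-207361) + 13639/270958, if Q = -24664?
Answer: 9511104791/56186121838 ≈ 0.16928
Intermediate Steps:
Q/(-207361) + 13639/270958 = -24664/(-207361) + 13639/270958 = -24664*(-1/207361) + 13639*(1/270958) = 24664/207361 + 13639/270958 = 9511104791/56186121838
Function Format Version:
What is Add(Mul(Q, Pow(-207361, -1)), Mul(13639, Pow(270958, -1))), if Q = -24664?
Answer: Rational(9511104791, 56186121838) ≈ 0.16928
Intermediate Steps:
Add(Mul(Q, Pow(-207361, -1)), Mul(13639, Pow(270958, -1))) = Add(Mul(-24664, Pow(-207361, -1)), Mul(13639, Pow(270958, -1))) = Add(Mul(-24664, Rational(-1, 207361)), Mul(13639, Rational(1, 270958))) = Add(Rational(24664, 207361), Rational(13639, 270958)) = Rational(9511104791, 56186121838)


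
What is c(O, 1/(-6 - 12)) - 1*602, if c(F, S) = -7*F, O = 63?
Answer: -1043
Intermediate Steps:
c(O, 1/(-6 - 12)) - 1*602 = -7*63 - 1*602 = -441 - 602 = -1043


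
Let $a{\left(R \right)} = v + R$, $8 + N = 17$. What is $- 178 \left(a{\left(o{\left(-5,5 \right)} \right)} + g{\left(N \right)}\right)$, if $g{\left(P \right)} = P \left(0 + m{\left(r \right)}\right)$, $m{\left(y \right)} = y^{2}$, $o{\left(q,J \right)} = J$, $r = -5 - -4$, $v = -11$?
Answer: $-534$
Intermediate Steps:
$N = 9$ ($N = -8 + 17 = 9$)
$r = -1$ ($r = -5 + 4 = -1$)
$a{\left(R \right)} = -11 + R$
$g{\left(P \right)} = P$ ($g{\left(P \right)} = P \left(0 + \left(-1\right)^{2}\right) = P \left(0 + 1\right) = P 1 = P$)
$- 178 \left(a{\left(o{\left(-5,5 \right)} \right)} + g{\left(N \right)}\right) = - 178 \left(\left(-11 + 5\right) + 9\right) = - 178 \left(-6 + 9\right) = \left(-178\right) 3 = -534$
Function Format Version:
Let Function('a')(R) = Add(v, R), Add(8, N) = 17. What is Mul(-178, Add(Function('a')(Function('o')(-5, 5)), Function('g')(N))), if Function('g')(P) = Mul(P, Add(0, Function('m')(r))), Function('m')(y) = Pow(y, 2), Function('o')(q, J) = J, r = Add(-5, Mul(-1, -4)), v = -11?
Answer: -534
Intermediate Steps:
N = 9 (N = Add(-8, 17) = 9)
r = -1 (r = Add(-5, 4) = -1)
Function('a')(R) = Add(-11, R)
Function('g')(P) = P (Function('g')(P) = Mul(P, Add(0, Pow(-1, 2))) = Mul(P, Add(0, 1)) = Mul(P, 1) = P)
Mul(-178, Add(Function('a')(Function('o')(-5, 5)), Function('g')(N))) = Mul(-178, Add(Add(-11, 5), 9)) = Mul(-178, Add(-6, 9)) = Mul(-178, 3) = -534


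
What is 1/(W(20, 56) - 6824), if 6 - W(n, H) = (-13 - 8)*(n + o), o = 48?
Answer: -1/5390 ≈ -0.00018553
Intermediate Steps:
W(n, H) = 1014 + 21*n (W(n, H) = 6 - (-13 - 8)*(n + 48) = 6 - (-21)*(48 + n) = 6 - (-1008 - 21*n) = 6 + (1008 + 21*n) = 1014 + 21*n)
1/(W(20, 56) - 6824) = 1/((1014 + 21*20) - 6824) = 1/((1014 + 420) - 6824) = 1/(1434 - 6824) = 1/(-5390) = -1/5390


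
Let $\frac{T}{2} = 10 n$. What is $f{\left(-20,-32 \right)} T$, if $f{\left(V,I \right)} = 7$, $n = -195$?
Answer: $-27300$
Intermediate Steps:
$T = -3900$ ($T = 2 \cdot 10 \left(-195\right) = 2 \left(-1950\right) = -3900$)
$f{\left(-20,-32 \right)} T = 7 \left(-3900\right) = -27300$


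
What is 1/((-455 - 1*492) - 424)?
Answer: -1/1371 ≈ -0.00072939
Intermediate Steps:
1/((-455 - 1*492) - 424) = 1/((-455 - 492) - 424) = 1/(-947 - 424) = 1/(-1371) = -1/1371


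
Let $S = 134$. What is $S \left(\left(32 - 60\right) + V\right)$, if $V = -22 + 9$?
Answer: $-5494$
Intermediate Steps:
$V = -13$
$S \left(\left(32 - 60\right) + V\right) = 134 \left(\left(32 - 60\right) - 13\right) = 134 \left(-28 - 13\right) = 134 \left(-41\right) = -5494$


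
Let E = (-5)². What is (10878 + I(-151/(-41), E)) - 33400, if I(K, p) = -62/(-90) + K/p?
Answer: -207757736/9225 ≈ -22521.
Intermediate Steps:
E = 25
I(K, p) = 31/45 + K/p (I(K, p) = -62*(-1/90) + K/p = 31/45 + K/p)
(10878 + I(-151/(-41), E)) - 33400 = (10878 + (31/45 - 151/(-41)/25)) - 33400 = (10878 + (31/45 - 151*(-1/41)*(1/25))) - 33400 = (10878 + (31/45 + (151/41)*(1/25))) - 33400 = (10878 + (31/45 + 151/1025)) - 33400 = (10878 + 7714/9225) - 33400 = 100357264/9225 - 33400 = -207757736/9225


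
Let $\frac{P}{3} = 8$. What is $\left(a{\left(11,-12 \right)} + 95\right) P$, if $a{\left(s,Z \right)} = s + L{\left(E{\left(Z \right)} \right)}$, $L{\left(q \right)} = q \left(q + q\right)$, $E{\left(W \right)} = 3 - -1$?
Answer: $3312$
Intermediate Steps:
$P = 24$ ($P = 3 \cdot 8 = 24$)
$E{\left(W \right)} = 4$ ($E{\left(W \right)} = 3 + 1 = 4$)
$L{\left(q \right)} = 2 q^{2}$ ($L{\left(q \right)} = q 2 q = 2 q^{2}$)
$a{\left(s,Z \right)} = 32 + s$ ($a{\left(s,Z \right)} = s + 2 \cdot 4^{2} = s + 2 \cdot 16 = s + 32 = 32 + s$)
$\left(a{\left(11,-12 \right)} + 95\right) P = \left(\left(32 + 11\right) + 95\right) 24 = \left(43 + 95\right) 24 = 138 \cdot 24 = 3312$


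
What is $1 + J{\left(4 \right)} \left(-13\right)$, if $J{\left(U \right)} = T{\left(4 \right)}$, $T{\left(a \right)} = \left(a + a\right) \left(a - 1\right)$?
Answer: $-311$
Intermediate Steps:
$T{\left(a \right)} = 2 a \left(-1 + a\right)$
$J{\left(U \right)} = 24$ ($J{\left(U \right)} = 2 \cdot 4 \left(-1 + 4\right) = 2 \cdot 4 \cdot 3 = 24$)
$1 + J{\left(4 \right)} \left(-13\right) = 1 + 24 \left(-13\right) = 1 - 312 = -311$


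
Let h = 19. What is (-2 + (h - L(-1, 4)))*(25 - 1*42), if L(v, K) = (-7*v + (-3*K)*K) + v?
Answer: -1003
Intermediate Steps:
L(v, K) = -6*v - 3*K² (L(v, K) = (-7*v - 3*K²) + v = -6*v - 3*K²)
(-2 + (h - L(-1, 4)))*(25 - 1*42) = (-2 + (19 - (-6*(-1) - 3*4²)))*(25 - 1*42) = (-2 + (19 - (6 - 3*16)))*(25 - 42) = (-2 + (19 - (6 - 48)))*(-17) = (-2 + (19 - 1*(-42)))*(-17) = (-2 + (19 + 42))*(-17) = (-2 + 61)*(-17) = 59*(-17) = -1003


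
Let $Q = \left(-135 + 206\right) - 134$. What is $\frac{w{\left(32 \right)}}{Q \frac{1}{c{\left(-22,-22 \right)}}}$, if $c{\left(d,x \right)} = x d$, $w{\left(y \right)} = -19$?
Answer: $\frac{9196}{63} \approx 145.97$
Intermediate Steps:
$Q = -63$ ($Q = 71 - 134 = -63$)
$c{\left(d,x \right)} = d x$
$\frac{w{\left(32 \right)}}{Q \frac{1}{c{\left(-22,-22 \right)}}} = - \frac{19}{\left(-63\right) \frac{1}{\left(-22\right) \left(-22\right)}} = - \frac{19}{\left(-63\right) \frac{1}{484}} = - \frac{19}{- \frac{63}{484}} = \left(-19\right) \left(- \frac{484}{63}\right) = \frac{9196}{63}$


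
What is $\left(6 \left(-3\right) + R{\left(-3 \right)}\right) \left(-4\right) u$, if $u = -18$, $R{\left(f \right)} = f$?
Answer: $-1512$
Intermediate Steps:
$\left(6 \left(-3\right) + R{\left(-3 \right)}\right) \left(-4\right) u = \left(6 \left(-3\right) - 3\right) \left(-4\right) \left(-18\right) = \left(-18 - 3\right) \left(-4\right) \left(-18\right) = \left(-21\right) \left(-4\right) \left(-18\right) = 84 \left(-18\right) = -1512$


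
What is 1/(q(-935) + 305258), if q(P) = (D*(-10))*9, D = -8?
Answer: 1/305978 ≈ 3.2682e-6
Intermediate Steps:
q(P) = 720 (q(P) = -8*(-10)*9 = 80*9 = 720)
1/(q(-935) + 305258) = 1/(720 + 305258) = 1/305978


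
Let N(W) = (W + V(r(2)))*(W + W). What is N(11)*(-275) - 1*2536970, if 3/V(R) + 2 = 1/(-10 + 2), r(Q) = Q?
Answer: -44114640/17 ≈ -2.5950e+6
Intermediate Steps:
V(R) = -24/17 (V(R) = 3/(-2 + 1/(-10 + 2)) = 3/(-2 + 1/(-8)) = 3/(-2 - 1/8) = 3/(-17/8) = 3*(-8/17) = -24/17)
N(W) = 2*W*(-24/17 + W) (N(W) = (W - 24/17)*(W + W) = (-24/17 + W)*(2*W) = 2*W*(-24/17 + W))
N(11)*(-275) - 1*2536970 = ((2/17)*11*(-24 + 17*11))*(-275) - 1*2536970 = ((2/17)*11*(-24 + 187))*(-275) - 2536970 = ((2/17)*11*163)*(-275) - 2536970 = (3586/17)*(-275) - 2536970 = -986150/17 - 2536970 = -44114640/17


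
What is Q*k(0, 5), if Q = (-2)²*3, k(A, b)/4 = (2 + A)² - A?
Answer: 192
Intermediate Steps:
k(A, b) = -4*A + 4*(2 + A)² (k(A, b) = 4*((2 + A)² - A) = -4*A + 4*(2 + A)²)
Q = 12 (Q = 4*3 = 12)
Q*k(0, 5) = 12*(-4*0 + 4*(2 + 0)²) = 12*(0 + 4*2²) = 12*(0 + 4*4) = 12*(0 + 16) = 12*16 = 192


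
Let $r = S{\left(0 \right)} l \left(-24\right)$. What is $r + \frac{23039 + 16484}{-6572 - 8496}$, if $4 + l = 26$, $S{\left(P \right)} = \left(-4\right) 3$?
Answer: $\frac{95431325}{15068} \approx 6333.4$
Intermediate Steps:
$S{\left(P \right)} = -12$
$l = 22$ ($l = -4 + 26 = 22$)
$r = 6336$ ($r = \left(-12\right) 22 \left(-24\right) = \left(-264\right) \left(-24\right) = 6336$)
$r + \frac{23039 + 16484}{-6572 - 8496} = 6336 + \frac{23039 + 16484}{-6572 - 8496} = 6336 + \frac{39523}{-15068} = 6336 + 39523 \left(- \frac{1}{15068}\right) = 6336 - \frac{39523}{15068} = \frac{95431325}{15068}$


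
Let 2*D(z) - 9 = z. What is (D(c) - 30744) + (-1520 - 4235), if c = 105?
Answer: -36442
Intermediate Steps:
D(z) = 9/2 + z/2
(D(c) - 30744) + (-1520 - 4235) = ((9/2 + (½)*105) - 30744) + (-1520 - 4235) = ((9/2 + 105/2) - 30744) - 5755 = (57 - 30744) - 5755 = -30687 - 5755 = -36442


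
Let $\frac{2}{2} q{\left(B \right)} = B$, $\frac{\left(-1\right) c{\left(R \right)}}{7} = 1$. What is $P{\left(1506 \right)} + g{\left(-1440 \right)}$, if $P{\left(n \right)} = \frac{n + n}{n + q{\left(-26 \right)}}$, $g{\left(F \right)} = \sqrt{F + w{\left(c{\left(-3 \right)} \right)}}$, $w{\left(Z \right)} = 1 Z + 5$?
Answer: $\frac{753}{370} + i \sqrt{1442} \approx 2.0351 + 37.974 i$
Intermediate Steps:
$c{\left(R \right)} = -7$ ($c{\left(R \right)} = \left(-7\right) 1 = -7$)
$w{\left(Z \right)} = 5 + Z$ ($w{\left(Z \right)} = Z + 5 = 5 + Z$)
$q{\left(B \right)} = B$
$g{\left(F \right)} = \sqrt{-2 + F}$ ($g{\left(F \right)} = \sqrt{F + \left(5 - 7\right)} = \sqrt{F - 2} = \sqrt{-2 + F}$)
$P{\left(n \right)} = \frac{2 n}{-26 + n}$ ($P{\left(n \right)} = \frac{n + n}{n - 26} = \frac{2 n}{-26 + n}$)
$P{\left(1506 \right)} + g{\left(-1440 \right)} = 2 \cdot 1506 \frac{1}{-26 + 1506} + \sqrt{-2 - 1440} = 2 \cdot 1506 \cdot \frac{1}{1480} + \sqrt{-1442} = 2 \cdot 1506 \cdot \frac{1}{1480} + i \sqrt{1442} = \frac{753}{370} + i \sqrt{1442}$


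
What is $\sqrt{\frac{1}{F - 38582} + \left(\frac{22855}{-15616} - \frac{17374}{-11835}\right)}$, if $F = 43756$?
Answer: $\frac{\sqrt{461245462238011165}}{9960777840} \approx 0.068182$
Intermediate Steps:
$\sqrt{\frac{1}{F - 38582} + \left(\frac{22855}{-15616} - \frac{17374}{-11835}\right)} = \sqrt{\frac{1}{43756 - 38582} + \left(\frac{22855}{-15616} - \frac{17374}{-11835}\right)} = \sqrt{\frac{1}{5174} + \left(22855 \left(- \frac{1}{15616}\right) - - \frac{17374}{11835}\right)} = \sqrt{\frac{1}{5174} + \left(- \frac{22855}{15616} + \frac{17374}{11835}\right)} = \sqrt{\frac{1}{5174} + \frac{823459}{184815360}} = \sqrt{\frac{2222696113}{478117336320}} = \frac{\sqrt{461245462238011165}}{9960777840}$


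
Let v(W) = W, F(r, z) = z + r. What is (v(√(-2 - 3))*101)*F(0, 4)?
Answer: 404*I*√5 ≈ 903.37*I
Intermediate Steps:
F(r, z) = r + z
(v(√(-2 - 3))*101)*F(0, 4) = (√(-2 - 3)*101)*(0 + 4) = (√(-5)*101)*4 = ((I*√5)*101)*4 = (101*I*√5)*4 = 404*I*√5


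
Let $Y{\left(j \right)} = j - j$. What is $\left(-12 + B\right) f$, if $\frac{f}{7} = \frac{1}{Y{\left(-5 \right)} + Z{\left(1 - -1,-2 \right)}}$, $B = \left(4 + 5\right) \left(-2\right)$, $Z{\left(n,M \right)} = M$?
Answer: $105$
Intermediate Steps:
$Y{\left(j \right)} = 0$
$B = -18$ ($B = 9 \left(-2\right) = -18$)
$f = - \frac{7}{2}$ ($f = \frac{7}{0 - 2} = \frac{7}{-2} = 7 \left(- \frac{1}{2}\right) = - \frac{7}{2} \approx -3.5$)
$\left(-12 + B\right) f = \left(-12 - 18\right) \left(- \frac{7}{2}\right) = \left(-30\right) \left(- \frac{7}{2}\right) = 105$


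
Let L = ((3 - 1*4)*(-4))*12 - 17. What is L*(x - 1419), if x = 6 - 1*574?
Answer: -61597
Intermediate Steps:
x = -568 (x = 6 - 574 = -568)
L = 31 (L = ((3 - 4)*(-4))*12 - 17 = -1*(-4)*12 - 17 = 4*12 - 17 = 48 - 17 = 31)
L*(x - 1419) = 31*(-568 - 1419) = 31*(-1987) = -61597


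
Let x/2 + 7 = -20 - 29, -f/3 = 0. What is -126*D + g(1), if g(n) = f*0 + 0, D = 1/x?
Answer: 9/8 ≈ 1.1250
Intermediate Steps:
f = 0 (f = -3*0 = 0)
x = -112 (x = -14 + 2*(-20 - 29) = -14 + 2*(-49) = -14 - 98 = -112)
D = -1/112 (D = 1/(-112) = -1/112 ≈ -0.0089286)
g(n) = 0 (g(n) = 0*0 + 0 = 0 + 0 = 0)
-126*D + g(1) = -126*(-1/112) + 0 = 9/8 + 0 = 9/8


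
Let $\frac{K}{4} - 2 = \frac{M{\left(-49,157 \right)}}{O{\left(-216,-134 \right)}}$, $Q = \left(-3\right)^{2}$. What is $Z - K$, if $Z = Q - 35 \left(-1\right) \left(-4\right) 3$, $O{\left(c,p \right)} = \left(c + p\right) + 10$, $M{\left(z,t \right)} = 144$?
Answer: $- \frac{35471}{85} \approx -417.31$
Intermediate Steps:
$Q = 9$
$O{\left(c,p \right)} = 10 + c + p$
$Z = -411$ ($Z = 9 - 35 \left(-1\right) \left(-4\right) 3 = 9 - 35 \cdot 4 \cdot 3 = 9 - 420 = -411$)
$K = \frac{536}{85}$ ($K = 8 + 4 \frac{144}{10 - 216 - 134} = 8 + 4 \frac{144}{-340} = 8 + 4 \cdot 144 \left(- \frac{1}{340}\right) = 8 + 4 \left(- \frac{36}{85}\right) = 8 - \frac{144}{85} = \frac{536}{85} \approx 6.3059$)
$Z - K = -411 - \frac{536}{85} = - \frac{35471}{85}$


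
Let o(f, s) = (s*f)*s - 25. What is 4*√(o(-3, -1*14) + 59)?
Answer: 4*I*√554 ≈ 94.149*I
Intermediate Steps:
o(f, s) = -25 + f*s² (o(f, s) = (f*s)*s - 25 = f*s² - 25 = -25 + f*s²)
4*√(o(-3, -1*14) + 59) = 4*√((-25 - 3*(-1*14)²) + 59) = 4*√((-25 - 3*(-14)²) + 59) = 4*√((-25 - 3*196) + 59) = 4*√((-25 - 588) + 59) = 4*√(-613 + 59) = 4*√(-554) = 4*(I*√554) = 4*I*√554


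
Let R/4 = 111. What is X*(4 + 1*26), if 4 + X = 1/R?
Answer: -8875/74 ≈ -119.93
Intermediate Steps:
R = 444 (R = 4*111 = 444)
X = -1775/444 (X = -4 + 1/444 = -1775/444 ≈ -3.9977)
X*(4 + 1*26) = -1775*(4 + 1*26)/444 = -1775*(4 + 26)/444 = -1775/444*30 = -8875/74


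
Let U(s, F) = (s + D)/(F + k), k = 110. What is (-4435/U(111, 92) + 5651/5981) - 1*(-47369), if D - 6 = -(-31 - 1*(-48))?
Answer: 2297376553/59810 ≈ 38411.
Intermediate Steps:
D = -11 (D = 6 - (-31 - 1*(-48)) = 6 - (-31 + 48) = 6 - 1*17 = 6 - 17 = -11)
U(s, F) = (-11 + s)/(110 + F) (U(s, F) = (s - 11)/(F + 110) = (-11 + s)/(110 + F))
(-4435/U(111, 92) + 5651/5981) - 1*(-47369) = (-4435*(110 + 92)/(-11 + 111) + 5651/5981) - 1*(-47369) = (-4435/(100/202) + 5651*(1/5981)) + 47369 = (-4435/((1/202)*100) + 5651/5981) + 47369 = (-4435/50/101 + 5651/5981) + 47369 = (-4435*101/50 + 5651/5981) + 47369 = (-89587/10 + 5651/5981) + 47369 = -535763337/59810 + 47369 = 2297376553/59810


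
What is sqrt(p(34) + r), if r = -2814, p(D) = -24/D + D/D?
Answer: I*sqrt(813161)/17 ≈ 53.044*I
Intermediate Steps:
p(D) = 1 - 24/D (p(D) = -24/D + 1 = 1 - 24/D)
sqrt(p(34) + r) = sqrt((-24 + 34)/34 - 2814) = sqrt((1/34)*10 - 2814) = sqrt(5/17 - 2814) = sqrt(-47833/17) = I*sqrt(813161)/17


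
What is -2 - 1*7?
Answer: -9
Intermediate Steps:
-2 - 1*7 = -2 - 7 = -9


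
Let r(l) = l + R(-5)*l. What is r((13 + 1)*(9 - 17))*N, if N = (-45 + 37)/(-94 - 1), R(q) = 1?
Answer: -1792/95 ≈ -18.863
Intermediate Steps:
N = 8/95 (N = -8/(-95) = -8*(-1/95) = 8/95 ≈ 0.084211)
r(l) = 2*l (r(l) = l + 1*l = l + l = 2*l)
r((13 + 1)*(9 - 17))*N = (2*((13 + 1)*(9 - 17)))*(8/95) = (2*(14*(-8)))*(8/95) = (2*(-112))*(8/95) = -224*8/95 = -1792/95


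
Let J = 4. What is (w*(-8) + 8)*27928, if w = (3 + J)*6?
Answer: -9160384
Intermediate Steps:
w = 42 (w = (3 + 4)*6 = 7*6 = 42)
(w*(-8) + 8)*27928 = (42*(-8) + 8)*27928 = (-336 + 8)*27928 = -328*27928 = -9160384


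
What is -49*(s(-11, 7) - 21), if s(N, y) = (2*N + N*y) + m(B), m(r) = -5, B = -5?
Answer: 6125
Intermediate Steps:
s(N, y) = -5 + 2*N + N*y (s(N, y) = (2*N + N*y) - 5 = -5 + 2*N + N*y)
-49*(s(-11, 7) - 21) = -49*((-5 + 2*(-11) - 11*7) - 21) = -49*((-5 - 22 - 77) - 21) = -49*(-104 - 21) = -49*(-125) = 6125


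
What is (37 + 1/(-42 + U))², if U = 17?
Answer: 853776/625 ≈ 1366.0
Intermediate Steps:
(37 + 1/(-42 + U))² = (37 + 1/(-42 + 17))² = (37 + 1/(-25))² = (37 - 1/25)² = (924/25)² = 853776/625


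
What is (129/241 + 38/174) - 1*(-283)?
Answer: 5949463/20967 ≈ 283.75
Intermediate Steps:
(129/241 + 38/174) - 1*(-283) = (129*(1/241) + 38*(1/174)) + 283 = (129/241 + 19/87) + 283 = 15802/20967 + 283 = 5949463/20967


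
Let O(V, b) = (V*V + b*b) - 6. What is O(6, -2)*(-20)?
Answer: -680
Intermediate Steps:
O(V, b) = -6 + V² + b² (O(V, b) = (V² + b²) - 6 = -6 + V² + b²)
O(6, -2)*(-20) = (-6 + 6² + (-2)²)*(-20) = (-6 + 36 + 4)*(-20) = 34*(-20) = -680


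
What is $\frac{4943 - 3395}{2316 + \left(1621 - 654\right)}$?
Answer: $\frac{1548}{3283} \approx 0.47152$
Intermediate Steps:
$\frac{4943 - 3395}{2316 + \left(1621 - 654\right)} = \frac{1548}{2316 + 967} = \frac{1548}{3283}$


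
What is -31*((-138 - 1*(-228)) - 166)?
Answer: 2356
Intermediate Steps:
-31*((-138 - 1*(-228)) - 166) = -31*((-138 + 228) - 166) = -31*(90 - 166) = -31*(-76) = 2356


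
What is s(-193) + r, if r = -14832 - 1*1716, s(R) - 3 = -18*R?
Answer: -13071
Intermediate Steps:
s(R) = 3 - 18*R
r = -16548 (r = -14832 - 1716 = -16548)
s(-193) + r = (3 - 18*(-193)) - 16548 = (3 + 3474) - 16548 = 3477 - 16548 = -13071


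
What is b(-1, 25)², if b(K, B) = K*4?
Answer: 16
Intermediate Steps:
b(K, B) = 4*K
b(-1, 25)² = (4*(-1))² = (-4)² = 16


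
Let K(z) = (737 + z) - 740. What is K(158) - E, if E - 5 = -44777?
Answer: 44927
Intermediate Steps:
E = -44772 (E = 5 - 44777 = -44772)
K(z) = -3 + z
K(158) - E = (-3 + 158) - 1*(-44772) = 155 + 44772 = 44927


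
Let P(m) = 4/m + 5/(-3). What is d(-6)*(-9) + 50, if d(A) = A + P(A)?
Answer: 125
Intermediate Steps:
P(m) = -5/3 + 4/m (P(m) = 4/m + 5*(-⅓) = 4/m - 5/3 = -5/3 + 4/m)
d(A) = -5/3 + A + 4/A (d(A) = A + (-5/3 + 4/A) = -5/3 + A + 4/A)
d(-6)*(-9) + 50 = (-5/3 - 6 + 4/(-6))*(-9) + 50 = (-5/3 - 6 + 4*(-⅙))*(-9) + 50 = (-5/3 - 6 - ⅔)*(-9) + 50 = -25/3*(-9) + 50 = 75 + 50 = 125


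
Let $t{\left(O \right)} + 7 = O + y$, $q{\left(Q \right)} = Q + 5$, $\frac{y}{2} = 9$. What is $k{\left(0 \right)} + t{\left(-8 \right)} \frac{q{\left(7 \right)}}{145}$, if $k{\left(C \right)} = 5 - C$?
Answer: $\frac{761}{145} \approx 5.2483$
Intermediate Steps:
$y = 18$ ($y = 2 \cdot 9 = 18$)
$q{\left(Q \right)} = 5 + Q$
$t{\left(O \right)} = 11 + O$ ($t{\left(O \right)} = -7 + \left(O + 18\right) = -7 + \left(18 + O\right) = 11 + O$)
$k{\left(0 \right)} + t{\left(-8 \right)} \frac{q{\left(7 \right)}}{145} = \left(5 - 0\right) + \left(11 - 8\right) \frac{5 + 7}{145} = \left(5 + 0\right) + 3 \cdot 12 \cdot \frac{1}{145} = 5 + 3 \cdot \frac{12}{145} = 5 + \frac{36}{145} = \frac{761}{145}$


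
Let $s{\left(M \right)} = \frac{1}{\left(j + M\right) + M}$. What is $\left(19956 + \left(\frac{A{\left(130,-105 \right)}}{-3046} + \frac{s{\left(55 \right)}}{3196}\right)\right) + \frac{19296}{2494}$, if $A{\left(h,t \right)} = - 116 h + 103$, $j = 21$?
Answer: $\frac{15877905511045443}{795141504356} \approx 19969.0$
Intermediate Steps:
$A{\left(h,t \right)} = 103 - 116 h$
$s{\left(M \right)} = \frac{1}{21 + 2 M}$ ($s{\left(M \right)} = \frac{1}{\left(21 + M\right) + M} = \frac{1}{21 + 2 M}$)
$\left(19956 + \left(\frac{A{\left(130,-105 \right)}}{-3046} + \frac{s{\left(55 \right)}}{3196}\right)\right) + \frac{19296}{2494} = \left(19956 + \left(\frac{103 - 15080}{-3046} + \frac{1}{\left(21 + 2 \cdot 55\right) 3196}\right)\right) + \frac{19296}{2494} = \left(19956 + \left(\left(103 - 15080\right) \left(- \frac{1}{3046}\right) + \frac{1}{21 + 110} \cdot \frac{1}{3196}\right)\right) + 19296 \cdot \frac{1}{2494} = \left(19956 + \left(\left(-14977\right) \left(- \frac{1}{3046}\right) + \frac{1}{131} \cdot \frac{1}{3196}\right)\right) + \frac{9648}{1247} = \left(19956 + \left(\frac{14977}{3046} + \frac{1}{131} \cdot \frac{1}{3196}\right)\right) + \frac{9648}{1247} = \left(19956 + \left(\frac{14977}{3046} + \frac{1}{418676}\right)\right) + \frac{9648}{1247} = \left(19956 + \frac{3135256749}{637643548}\right) + \frac{9648}{1247} = \frac{12727949900637}{637643548} + \frac{9648}{1247} = \frac{15877905511045443}{795141504356}$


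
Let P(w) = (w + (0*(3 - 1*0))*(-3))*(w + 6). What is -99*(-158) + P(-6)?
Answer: 15642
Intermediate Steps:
P(w) = w*(6 + w) (P(w) = (w + (0*(3 + 0))*(-3))*(6 + w) = (w + (0*3)*(-3))*(6 + w) = (w + 0*(-3))*(6 + w) = (w + 0)*(6 + w) = w*(6 + w))
-99*(-158) + P(-6) = -99*(-158) - 6*(6 - 6) = 15642 - 6*0 = 15642 + 0 = 15642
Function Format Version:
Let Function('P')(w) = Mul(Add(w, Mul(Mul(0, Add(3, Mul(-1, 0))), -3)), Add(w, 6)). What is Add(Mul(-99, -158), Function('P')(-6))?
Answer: 15642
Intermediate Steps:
Function('P')(w) = Mul(w, Add(6, w)) (Function('P')(w) = Mul(Add(w, Mul(Mul(0, Add(3, 0)), -3)), Add(6, w)) = Mul(Add(w, Mul(Mul(0, 3), -3)), Add(6, w)) = Mul(Add(w, Mul(0, -3)), Add(6, w)) = Mul(Add(w, 0), Add(6, w)) = Mul(w, Add(6, w)))
Add(Mul(-99, -158), Function('P')(-6)) = Add(Mul(-99, -158), Mul(-6, Add(6, -6))) = Add(15642, Mul(-6, 0)) = Add(15642, 0) = 15642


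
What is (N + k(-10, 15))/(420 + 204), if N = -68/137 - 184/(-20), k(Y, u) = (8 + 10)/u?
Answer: 424/26715 ≈ 0.015871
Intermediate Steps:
k(Y, u) = 18/u
N = 5962/685 (N = -68*1/137 - 184*(-1/20) = -68/137 + 46/5 = 5962/685 ≈ 8.7036)
(N + k(-10, 15))/(420 + 204) = (5962/685 + 18/15)/(420 + 204) = (5962/685 + 18*(1/15))/624 = (5962/685 + 6/5)*(1/624) = (6784/685)*(1/624) = 424/26715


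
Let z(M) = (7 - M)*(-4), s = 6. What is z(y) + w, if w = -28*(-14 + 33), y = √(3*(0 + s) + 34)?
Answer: -560 + 8*√13 ≈ -531.16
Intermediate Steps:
y = 2*√13 (y = √(3*(0 + 6) + 34) = √(3*6 + 34) = √(18 + 34) = √52 = 2*√13 ≈ 7.2111)
z(M) = -28 + 4*M
w = -532 (w = -28*19 = -532)
z(y) + w = (-28 + 4*(2*√13)) - 532 = (-28 + 8*√13) - 532 = -560 + 8*√13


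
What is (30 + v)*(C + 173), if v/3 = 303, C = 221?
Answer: 369966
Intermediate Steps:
v = 909 (v = 3*303 = 909)
(30 + v)*(C + 173) = (30 + 909)*(221 + 173) = 939*394 = 369966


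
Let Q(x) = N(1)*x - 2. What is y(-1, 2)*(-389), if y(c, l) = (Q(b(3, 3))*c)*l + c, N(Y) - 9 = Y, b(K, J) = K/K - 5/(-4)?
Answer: 16338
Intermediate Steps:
b(K, J) = 9/4 (b(K, J) = 1 - 5*(-¼) = 1 + 5/4 = 9/4)
N(Y) = 9 + Y
Q(x) = -2 + 10*x (Q(x) = (9 + 1)*x - 2 = 10*x - 2 = -2 + 10*x)
y(c, l) = c + 41*c*l/2 (y(c, l) = ((-2 + 10*(9/4))*c)*l + c = ((-2 + 45/2)*c)*l + c = (41*c/2)*l + c = 41*c*l/2 + c = c + 41*c*l/2)
y(-1, 2)*(-389) = ((½)*(-1)*(2 + 41*2))*(-389) = ((½)*(-1)*(2 + 82))*(-389) = ((½)*(-1)*84)*(-389) = -42*(-389) = 16338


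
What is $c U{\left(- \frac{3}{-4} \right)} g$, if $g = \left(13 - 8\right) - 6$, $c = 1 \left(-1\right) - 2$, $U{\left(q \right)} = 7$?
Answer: $21$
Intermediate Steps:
$c = -3$ ($c = -1 - 2 = -3$)
$g = -1$ ($g = 5 - 6 = -1$)
$c U{\left(- \frac{3}{-4} \right)} g = \left(-3\right) 7 \left(-1\right) = \left(-21\right) \left(-1\right) = 21$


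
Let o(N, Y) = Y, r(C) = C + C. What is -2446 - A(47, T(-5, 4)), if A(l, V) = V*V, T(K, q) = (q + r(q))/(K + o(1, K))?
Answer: -61186/25 ≈ -2447.4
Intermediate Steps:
r(C) = 2*C
T(K, q) = 3*q/(2*K) (T(K, q) = (q + 2*q)/(K + K) = (3*q)/((2*K)) = (3*q)*(1/(2*K)) = 3*q/(2*K))
A(l, V) = V**2
-2446 - A(47, T(-5, 4)) = -2446 - ((3/2)*4/(-5))**2 = -2446 - ((3/2)*4*(-1/5))**2 = -2446 - (-6/5)**2 = -2446 - 1*36/25 = -2446 - 36/25 = -61186/25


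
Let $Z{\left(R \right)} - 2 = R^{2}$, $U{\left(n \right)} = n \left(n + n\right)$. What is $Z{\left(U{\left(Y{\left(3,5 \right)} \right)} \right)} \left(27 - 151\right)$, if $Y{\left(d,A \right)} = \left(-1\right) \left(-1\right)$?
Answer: $-744$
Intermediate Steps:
$Y{\left(d,A \right)} = 1$
$U{\left(n \right)} = 2 n^{2}$ ($U{\left(n \right)} = n 2 n = 2 n^{2}$)
$Z{\left(R \right)} = 2 + R^{2}$
$Z{\left(U{\left(Y{\left(3,5 \right)} \right)} \right)} \left(27 - 151\right) = \left(2 + \left(2 \cdot 1^{2}\right)^{2}\right) \left(27 - 151\right) = \left(2 + \left(2 \cdot 1\right)^{2}\right) \left(-124\right) = \left(2 + 2^{2}\right) \left(-124\right) = \left(2 + 4\right) \left(-124\right) = 6 \left(-124\right) = -744$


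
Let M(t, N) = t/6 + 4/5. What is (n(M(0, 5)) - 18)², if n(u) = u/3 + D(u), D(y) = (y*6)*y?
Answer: 1085764/5625 ≈ 193.02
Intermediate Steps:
D(y) = 6*y² (D(y) = (6*y)*y = 6*y²)
M(t, N) = ⅘ + t/6 (M(t, N) = t*(⅙) + 4*(⅕) = t/6 + ⅘ = ⅘ + t/6)
n(u) = 6*u² + u/3 (n(u) = u/3 + 6*u² = 6*u² + u/3)
(n(M(0, 5)) - 18)² = ((⅘ + (⅙)*0)*(1 + 18*(⅘ + (⅙)*0))/3 - 18)² = ((⅘ + 0)*(1 + 18*(⅘ + 0))/3 - 18)² = ((⅓)*(⅘)*(1 + 18*(⅘)) - 18)² = ((⅓)*(⅘)*(1 + 72/5) - 18)² = ((⅓)*(⅘)*(77/5) - 18)² = (308/75 - 18)² = (-1042/75)² = 1085764/5625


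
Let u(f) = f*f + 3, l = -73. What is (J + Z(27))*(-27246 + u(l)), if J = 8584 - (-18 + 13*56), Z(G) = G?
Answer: -173142514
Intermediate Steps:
J = 7874 (J = 8584 - (-18 + 728) = 8584 - 1*710 = 8584 - 710 = 7874)
u(f) = 3 + f**2 (u(f) = f**2 + 3 = 3 + f**2)
(J + Z(27))*(-27246 + u(l)) = (7874 + 27)*(-27246 + (3 + (-73)**2)) = 7901*(-27246 + (3 + 5329)) = 7901*(-27246 + 5332) = 7901*(-21914) = -173142514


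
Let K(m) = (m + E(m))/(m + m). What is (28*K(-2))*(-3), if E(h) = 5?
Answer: 63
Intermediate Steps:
K(m) = (5 + m)/(2*m) (K(m) = (m + 5)/(m + m) = (5 + m)/((2*m)) = (5 + m)*(1/(2*m)) = (5 + m)/(2*m))
(28*K(-2))*(-3) = (28*((1/2)*(5 - 2)/(-2)))*(-3) = (28*((1/2)*(-1/2)*3))*(-3) = (28*(-3/4))*(-3) = -21*(-3) = 63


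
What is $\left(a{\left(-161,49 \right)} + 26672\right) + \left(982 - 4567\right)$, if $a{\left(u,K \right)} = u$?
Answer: $22926$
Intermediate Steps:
$\left(a{\left(-161,49 \right)} + 26672\right) + \left(982 - 4567\right) = \left(-161 + 26672\right) + \left(982 - 4567\right) = 26511 + \left(982 - 4567\right) = 26511 - 3585 = 22926$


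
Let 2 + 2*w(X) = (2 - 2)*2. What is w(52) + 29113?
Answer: 29112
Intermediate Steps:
w(X) = -1 (w(X) = -1 + ((2 - 2)*2)/2 = -1 + (0*2)/2 = -1 + (1/2)*0 = -1 + 0 = -1)
w(52) + 29113 = -1 + 29113 = 29112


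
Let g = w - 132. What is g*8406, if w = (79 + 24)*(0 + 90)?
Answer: 76814028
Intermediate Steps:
w = 9270 (w = 103*90 = 9270)
g = 9138 (g = 9270 - 132 = 9138)
g*8406 = 9138*8406 = 76814028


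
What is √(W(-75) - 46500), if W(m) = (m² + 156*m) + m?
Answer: 45*I*√26 ≈ 229.46*I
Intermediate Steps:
W(m) = m² + 157*m
√(W(-75) - 46500) = √(-75*(157 - 75) - 46500) = √(-75*82 - 46500) = √(-6150 - 46500) = √(-52650) = 45*I*√26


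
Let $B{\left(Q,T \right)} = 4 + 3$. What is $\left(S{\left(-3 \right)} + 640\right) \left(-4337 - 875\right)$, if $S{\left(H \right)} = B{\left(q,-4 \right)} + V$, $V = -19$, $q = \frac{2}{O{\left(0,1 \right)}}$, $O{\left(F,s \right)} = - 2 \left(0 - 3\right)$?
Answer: $-3273136$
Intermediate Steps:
$O{\left(F,s \right)} = 6$ ($O{\left(F,s \right)} = \left(-2\right) \left(-3\right) = 6$)
$q = \frac{1}{3}$ ($q = \frac{2}{6} = 2 \cdot \frac{1}{6} = \frac{1}{3} \approx 0.33333$)
$B{\left(Q,T \right)} = 7$
$S{\left(H \right)} = -12$ ($S{\left(H \right)} = 7 - 19 = -12$)
$\left(S{\left(-3 \right)} + 640\right) \left(-4337 - 875\right) = \left(-12 + 640\right) \left(-4337 - 875\right) = 628 \left(-5212\right) = -3273136$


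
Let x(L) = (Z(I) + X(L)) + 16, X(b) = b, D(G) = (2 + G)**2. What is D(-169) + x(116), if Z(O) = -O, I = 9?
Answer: 28012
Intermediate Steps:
x(L) = 7 + L (x(L) = (-1*9 + L) + 16 = (-9 + L) + 16 = 7 + L)
D(-169) + x(116) = (2 - 169)**2 + (7 + 116) = (-167)**2 + 123 = 27889 + 123 = 28012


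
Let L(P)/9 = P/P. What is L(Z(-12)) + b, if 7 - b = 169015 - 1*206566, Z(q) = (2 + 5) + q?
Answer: 37567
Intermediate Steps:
Z(q) = 7 + q
b = 37558 (b = 7 - (169015 - 1*206566) = 7 - (169015 - 206566) = 7 - 1*(-37551) = 7 + 37551 = 37558)
L(P) = 9 (L(P) = 9*(P/P) = 9*1 = 9)
L(Z(-12)) + b = 9 + 37558 = 37567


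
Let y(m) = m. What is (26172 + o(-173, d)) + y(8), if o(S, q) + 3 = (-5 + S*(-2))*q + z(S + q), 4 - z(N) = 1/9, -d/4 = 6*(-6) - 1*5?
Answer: 738944/9 ≈ 82105.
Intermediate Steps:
d = 164 (d = -4*(6*(-6) - 1*5) = -4*(-36 - 5) = -4*(-41) = 164)
z(N) = 35/9 (z(N) = 4 - 1/9 = 4 - 1*⅑ = 4 - ⅑ = 35/9)
o(S, q) = 8/9 + q*(-5 - 2*S) (o(S, q) = -3 + ((-5 + S*(-2))*q + 35/9) = -3 + ((-5 - 2*S)*q + 35/9) = -3 + (q*(-5 - 2*S) + 35/9) = -3 + (35/9 + q*(-5 - 2*S)) = 8/9 + q*(-5 - 2*S))
(26172 + o(-173, d)) + y(8) = (26172 + (8/9 - 5*164 - 2*(-173)*164)) + 8 = (26172 + (8/9 - 820 + 56744)) + 8 = (26172 + 503324/9) + 8 = 738872/9 + 8 = 738944/9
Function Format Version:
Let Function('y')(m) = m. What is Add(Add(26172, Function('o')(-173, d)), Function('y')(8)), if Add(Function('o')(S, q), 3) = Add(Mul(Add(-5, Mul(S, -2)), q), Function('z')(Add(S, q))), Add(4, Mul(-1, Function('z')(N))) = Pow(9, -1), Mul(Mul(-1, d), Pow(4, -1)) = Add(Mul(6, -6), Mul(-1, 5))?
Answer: Rational(738944, 9) ≈ 82105.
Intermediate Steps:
d = 164 (d = Mul(-4, Add(Mul(6, -6), Mul(-1, 5))) = Mul(-4, Add(-36, -5)) = Mul(-4, -41) = 164)
Function('z')(N) = Rational(35, 9) (Function('z')(N) = Add(4, Mul(-1, Pow(9, -1))) = Add(4, Mul(-1, Rational(1, 9))) = Add(4, Rational(-1, 9)) = Rational(35, 9))
Function('o')(S, q) = Add(Rational(8, 9), Mul(q, Add(-5, Mul(-2, S)))) (Function('o')(S, q) = Add(-3, Add(Mul(Add(-5, Mul(S, -2)), q), Rational(35, 9))) = Add(-3, Add(Mul(Add(-5, Mul(-2, S)), q), Rational(35, 9))) = Add(-3, Add(Mul(q, Add(-5, Mul(-2, S))), Rational(35, 9))) = Add(-3, Add(Rational(35, 9), Mul(q, Add(-5, Mul(-2, S))))) = Add(Rational(8, 9), Mul(q, Add(-5, Mul(-2, S)))))
Add(Add(26172, Function('o')(-173, d)), Function('y')(8)) = Add(Add(26172, Add(Rational(8, 9), Mul(-5, 164), Mul(-2, -173, 164))), 8) = Add(Add(26172, Add(Rational(8, 9), -820, 56744)), 8) = Add(Add(26172, Rational(503324, 9)), 8) = Add(Rational(738872, 9), 8) = Rational(738944, 9)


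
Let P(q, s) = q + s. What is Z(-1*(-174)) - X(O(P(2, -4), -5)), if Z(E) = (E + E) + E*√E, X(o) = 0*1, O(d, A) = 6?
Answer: 348 + 174*√174 ≈ 2643.2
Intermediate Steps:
X(o) = 0
Z(E) = E^(3/2) + 2*E (Z(E) = 2*E + E^(3/2) = E^(3/2) + 2*E)
Z(-1*(-174)) - X(O(P(2, -4), -5)) = ((-1*(-174))^(3/2) + 2*(-1*(-174))) - 1*0 = (174^(3/2) + 2*174) + 0 = (174*√174 + 348) + 0 = (348 + 174*√174) + 0 = 348 + 174*√174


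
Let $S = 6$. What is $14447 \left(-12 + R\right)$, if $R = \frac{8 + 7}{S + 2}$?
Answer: $- \frac{1170207}{8} \approx -1.4628 \cdot 10^{5}$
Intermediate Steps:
$R = \frac{15}{8}$ ($R = \frac{8 + 7}{6 + 2} = \frac{15}{8} \approx 1.875$)
$14447 \left(-12 + R\right) = 14447 \left(-12 + \frac{15}{8}\right) = 14447 \left(- \frac{81}{8}\right) = - \frac{1170207}{8}$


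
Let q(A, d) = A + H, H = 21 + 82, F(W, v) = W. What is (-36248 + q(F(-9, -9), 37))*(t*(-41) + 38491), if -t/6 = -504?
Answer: 3090913922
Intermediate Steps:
t = 3024 (t = -6*(-504) = 3024)
H = 103
q(A, d) = 103 + A (q(A, d) = A + 103 = 103 + A)
(-36248 + q(F(-9, -9), 37))*(t*(-41) + 38491) = (-36248 + (103 - 9))*(3024*(-41) + 38491) = (-36248 + 94)*(-123984 + 38491) = -36154*(-85493) = 3090913922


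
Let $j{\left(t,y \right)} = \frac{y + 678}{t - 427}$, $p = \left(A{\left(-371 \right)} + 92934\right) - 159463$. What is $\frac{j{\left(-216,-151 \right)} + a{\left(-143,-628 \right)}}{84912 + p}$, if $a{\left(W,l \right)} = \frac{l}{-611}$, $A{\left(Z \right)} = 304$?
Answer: $\frac{27269}{2447205917} \approx 1.1143 \cdot 10^{-5}$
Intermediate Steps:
$p = -66225$ ($p = \left(304 + 92934\right) - 159463 = 93238 - 159463 = -66225$)
$a{\left(W,l \right)} = - \frac{l}{611}$ ($a{\left(W,l \right)} = l \left(- \frac{1}{611}\right) = - \frac{l}{611}$)
$j{\left(t,y \right)} = \frac{678 + y}{-427 + t}$
$\frac{j{\left(-216,-151 \right)} + a{\left(-143,-628 \right)}}{84912 + p} = \frac{\frac{678 - 151}{-427 - 216} - - \frac{628}{611}}{84912 - 66225} = \frac{\frac{1}{-643} \cdot 527 + \frac{628}{611}}{18687} = \left(\left(- \frac{1}{643}\right) 527 + \frac{628}{611}\right) \frac{1}{18687} = \left(- \frac{527}{643} + \frac{628}{611}\right) \frac{1}{18687} = \frac{81807}{392873} \cdot \frac{1}{18687} = \frac{27269}{2447205917}$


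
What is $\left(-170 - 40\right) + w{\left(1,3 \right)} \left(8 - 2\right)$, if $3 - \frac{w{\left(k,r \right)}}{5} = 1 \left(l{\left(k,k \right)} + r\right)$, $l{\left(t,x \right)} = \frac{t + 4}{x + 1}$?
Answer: $-285$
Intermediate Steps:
$l{\left(t,x \right)} = \frac{4 + t}{1 + x}$
$w{\left(k,r \right)} = 15 - 5 r - \frac{5 \left(4 + k\right)}{1 + k}$ ($w{\left(k,r \right)} = 15 - 5 \cdot 1 \left(\frac{4 + k}{1 + k} + r\right) = 15 - 5 \cdot 1 \left(r + \frac{4 + k}{1 + k}\right) = 15 - 5 \left(r + \frac{4 + k}{1 + k}\right) = 15 - \left(5 r + \frac{5 \left(4 + k\right)}{1 + k}\right) = 15 - 5 r - \frac{5 \left(4 + k\right)}{1 + k}$)
$\left(-170 - 40\right) + w{\left(1,3 \right)} \left(8 - 2\right) = \left(-170 - 40\right) + \frac{5 \left(-4 - 1 + \left(1 + 1\right) \left(3 - 3\right)\right)}{1 + 1} \left(8 - 2\right) = -210 + \frac{5 \left(-4 - 1 + 2 \left(3 - 3\right)\right)}{2} \cdot 6 = -210 + 5 \cdot \frac{1}{2} \left(-4 - 1 + 2 \cdot 0\right) 6 = -210 + 5 \cdot \frac{1}{2} \left(-4 - 1 + 0\right) 6 = -210 + 5 \cdot \frac{1}{2} \left(-5\right) 6 = -210 - 75 = -285$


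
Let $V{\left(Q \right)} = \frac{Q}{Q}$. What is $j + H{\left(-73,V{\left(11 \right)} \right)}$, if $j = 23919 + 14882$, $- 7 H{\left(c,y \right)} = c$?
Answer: $\frac{271680}{7} \approx 38811.0$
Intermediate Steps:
$V{\left(Q \right)} = 1$
$H{\left(c,y \right)} = - \frac{c}{7}$
$j = 38801$
$j + H{\left(-73,V{\left(11 \right)} \right)} = 38801 - - \frac{73}{7} = 38801 + \frac{73}{7} = \frac{271680}{7}$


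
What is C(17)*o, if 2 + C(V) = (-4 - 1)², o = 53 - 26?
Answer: 621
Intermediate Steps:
o = 27
C(V) = 23 (C(V) = -2 + (-4 - 1)² = -2 + (-5)² = -2 + 25 = 23)
C(17)*o = 23*27 = 621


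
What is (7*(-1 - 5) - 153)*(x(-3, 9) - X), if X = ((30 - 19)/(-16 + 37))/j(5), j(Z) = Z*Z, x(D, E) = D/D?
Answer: -6682/35 ≈ -190.91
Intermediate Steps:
x(D, E) = 1
j(Z) = Z**2
X = 11/525 (X = ((30 - 19)/(-16 + 37))/(5**2) = (11/21)/25 = (11*(1/21))*(1/25) = (11/21)*(1/25) = 11/525 ≈ 0.020952)
(7*(-1 - 5) - 153)*(x(-3, 9) - X) = (7*(-1 - 5) - 153)*(1 - 1*11/525) = (7*(-6) - 153)*(1 - 11/525) = (-42 - 153)*(514/525) = -195*514/525 = -6682/35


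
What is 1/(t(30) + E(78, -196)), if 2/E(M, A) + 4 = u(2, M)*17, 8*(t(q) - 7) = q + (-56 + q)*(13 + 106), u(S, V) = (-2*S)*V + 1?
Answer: -5291/1989418 ≈ -0.0026596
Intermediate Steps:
u(S, V) = 1 - 2*S*V (u(S, V) = -2*S*V + 1 = 1 - 2*S*V)
t(q) = -826 + 15*q (t(q) = 7 + (q + (-56 + q)*(13 + 106))/8 = 7 + (q + (-56 + q)*119)/8 = 7 + (q + (-6664 + 119*q))/8 = 7 + (-6664 + 120*q)/8 = 7 + (-833 + 15*q) = -826 + 15*q)
E(M, A) = 2/(13 - 68*M) (E(M, A) = 2/(-4 + (1 - 2*2*M)*17) = 2/(-4 + (1 - 4*M)*17) = 2/(-4 + (17 - 68*M)) = 2/(13 - 68*M))
1/(t(30) + E(78, -196)) = 1/((-826 + 15*30) - 2/(-13 + 68*78)) = 1/((-826 + 450) - 2/(-13 + 5304)) = 1/(-376 - 2/5291) = 1/(-1989418/5291) = -5291/1989418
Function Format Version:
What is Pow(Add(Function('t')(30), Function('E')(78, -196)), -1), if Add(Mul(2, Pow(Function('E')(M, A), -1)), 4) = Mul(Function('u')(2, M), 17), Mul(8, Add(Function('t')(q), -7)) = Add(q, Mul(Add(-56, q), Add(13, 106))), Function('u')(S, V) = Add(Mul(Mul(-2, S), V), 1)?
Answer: Rational(-5291, 1989418) ≈ -0.0026596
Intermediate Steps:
Function('u')(S, V) = Add(1, Mul(-2, S, V)) (Function('u')(S, V) = Add(Mul(-2, S, V), 1) = Add(1, Mul(-2, S, V)))
Function('t')(q) = Add(-826, Mul(15, q)) (Function('t')(q) = Add(7, Mul(Rational(1, 8), Add(q, Mul(Add(-56, q), Add(13, 106))))) = Add(7, Mul(Rational(1, 8), Add(q, Mul(Add(-56, q), 119)))) = Add(7, Mul(Rational(1, 8), Add(q, Add(-6664, Mul(119, q))))) = Add(7, Mul(Rational(1, 8), Add(-6664, Mul(120, q)))) = Add(7, Add(-833, Mul(15, q))) = Add(-826, Mul(15, q)))
Function('E')(M, A) = Mul(2, Pow(Add(13, Mul(-68, M)), -1)) (Function('E')(M, A) = Mul(2, Pow(Add(-4, Mul(Add(1, Mul(-2, 2, M)), 17)), -1)) = Mul(2, Pow(Add(-4, Mul(Add(1, Mul(-4, M)), 17)), -1)) = Mul(2, Pow(Add(-4, Add(17, Mul(-68, M))), -1)) = Mul(2, Pow(Add(13, Mul(-68, M)), -1)))
Pow(Add(Function('t')(30), Function('E')(78, -196)), -1) = Pow(Add(Add(-826, Mul(15, 30)), Mul(-2, Pow(Add(-13, Mul(68, 78)), -1))), -1) = Pow(Add(Add(-826, 450), Mul(-2, Pow(Add(-13, 5304), -1))), -1) = Pow(Add(-376, Mul(-2, Pow(5291, -1))), -1) = Pow(Add(-376, Mul(-2, Rational(1, 5291))), -1) = Pow(Add(-376, Rational(-2, 5291)), -1) = Pow(Rational(-1989418, 5291), -1) = Rational(-5291, 1989418)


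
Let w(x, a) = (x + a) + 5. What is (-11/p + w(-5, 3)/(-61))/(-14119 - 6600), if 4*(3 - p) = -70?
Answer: 1465/51818219 ≈ 2.8272e-5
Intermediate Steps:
p = 41/2 (p = 3 - ¼*(-70) = 3 + 35/2 = 41/2 ≈ 20.500)
w(x, a) = 5 + a + x (w(x, a) = (a + x) + 5 = 5 + a + x)
(-11/p + w(-5, 3)/(-61))/(-14119 - 6600) = (-11/41/2 + (5 + 3 - 5)/(-61))/(-14119 - 6600) = (-11*2/41 + 3*(-1/61))/(-20719) = (-22/41 - 3/61)*(-1/20719) = -1465/2501*(-1/20719) = 1465/51818219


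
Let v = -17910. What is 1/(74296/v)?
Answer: -8955/37148 ≈ -0.24106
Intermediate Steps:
1/(74296/v) = 1/(74296/(-17910)) = 1/(74296*(-1/17910)) = 1/(-37148/8955) = -8955/37148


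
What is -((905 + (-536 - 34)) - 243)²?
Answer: -8464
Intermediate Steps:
-((905 + (-536 - 34)) - 243)² = -((905 - 570) - 243)² = -(335 - 243)² = -1*92² = -1*8464 = -8464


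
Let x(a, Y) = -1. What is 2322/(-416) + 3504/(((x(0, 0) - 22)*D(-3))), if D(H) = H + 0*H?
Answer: 216241/4784 ≈ 45.201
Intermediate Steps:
D(H) = H (D(H) = H + 0 = H)
2322/(-416) + 3504/(((x(0, 0) - 22)*D(-3))) = 2322/(-416) + 3504/(((-1 - 22)*(-3))) = 2322*(-1/416) + 3504/((-23*(-3))) = -1161/208 + 3504/69 = -1161/208 + 3504*(1/69) = -1161/208 + 1168/23 = 216241/4784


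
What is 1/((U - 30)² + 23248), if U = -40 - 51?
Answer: 1/37889 ≈ 2.6393e-5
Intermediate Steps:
U = -91
1/((U - 30)² + 23248) = 1/((-91 - 30)² + 23248) = 1/((-121)² + 23248) = 1/(14641 + 23248) = 1/37889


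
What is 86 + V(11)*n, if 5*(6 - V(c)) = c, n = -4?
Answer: 354/5 ≈ 70.800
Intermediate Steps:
V(c) = 6 - c/5
86 + V(11)*n = 86 + (6 - ⅕*11)*(-4) = 86 + (6 - 11/5)*(-4) = 86 + (19/5)*(-4) = 86 - 76/5 = 354/5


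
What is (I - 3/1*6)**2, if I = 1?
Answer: 289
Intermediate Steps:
(I - 3/1*6)**2 = (1 - 3/1*6)**2 = (1 - 3*1*6)**2 = (1 - 3*6)**2 = (1 - 18)**2 = (-17)**2 = 289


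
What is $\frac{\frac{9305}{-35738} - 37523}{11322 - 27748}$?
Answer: $\frac{1341006279}{587032388} \approx 2.2844$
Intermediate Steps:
$\frac{\frac{9305}{-35738} - 37523}{11322 - 27748} = \frac{9305 \left(- \frac{1}{35738}\right) - 37523}{-16426} = \left(- \frac{9305}{35738} - 37523\right) \left(- \frac{1}{16426}\right) = \left(- \frac{1341006279}{35738}\right) \left(- \frac{1}{16426}\right) = \frac{1341006279}{587032388}$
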